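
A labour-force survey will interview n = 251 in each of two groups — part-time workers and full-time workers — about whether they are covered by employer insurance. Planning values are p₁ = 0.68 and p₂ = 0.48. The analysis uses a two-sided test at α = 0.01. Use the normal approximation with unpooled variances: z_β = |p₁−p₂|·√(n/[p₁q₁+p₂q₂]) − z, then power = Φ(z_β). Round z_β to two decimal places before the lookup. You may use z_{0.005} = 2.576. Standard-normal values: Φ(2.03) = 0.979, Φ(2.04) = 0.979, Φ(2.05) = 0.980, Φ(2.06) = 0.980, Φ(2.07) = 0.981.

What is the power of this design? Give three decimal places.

z_β = |p₁−p₂|·√(n/[p₁q₁+p₂q₂]) − z_{α/2}
    = 0.20 · √(251/0.4672) − 2.576
    = 0.20 · 23.1785 − 2.576
    = 4.6357 − 2.576 = 2.0597 → 2.06
Power = Φ(2.06) = 0.980.

Power ≈ 0.980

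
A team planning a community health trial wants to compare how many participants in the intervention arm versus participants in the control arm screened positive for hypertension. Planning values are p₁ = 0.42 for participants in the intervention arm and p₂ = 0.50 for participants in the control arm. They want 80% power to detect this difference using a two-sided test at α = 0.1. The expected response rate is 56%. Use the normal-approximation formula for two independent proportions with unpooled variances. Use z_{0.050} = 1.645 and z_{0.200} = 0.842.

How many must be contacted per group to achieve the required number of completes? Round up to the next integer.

n = 852 per group

n = (z_{α/2} + z_β)² · [p₁(1−p₁) + p₂(1−p₂)] / (p₁ − p₂)²
  = (1.645 + 0.842)² · (0.42·0.58 + 0.50·0.50) / (-0.08)²
  = (2.487)² · (0.2436 + 0.2500) / 0.0064
  = 6.1852 · 0.4936 / 0.0064
  = 477.03
Adjust for 56% response: 477.03 / 0.56 = 851.84.
Round up → n = 852 per group.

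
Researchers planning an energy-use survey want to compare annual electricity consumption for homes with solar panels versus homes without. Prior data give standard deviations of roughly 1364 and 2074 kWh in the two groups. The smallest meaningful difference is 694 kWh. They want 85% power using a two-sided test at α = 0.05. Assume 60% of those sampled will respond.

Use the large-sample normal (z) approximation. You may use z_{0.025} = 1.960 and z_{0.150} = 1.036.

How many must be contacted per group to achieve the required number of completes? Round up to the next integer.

n = (z_{α/2} + z_β)² · (σ₁² + σ₂²) / δ²
  = (1.960 + 1.036)² · (1364² + 2074² = 6161972) / 694²
  = 8.9760 · 6161972 / 481636
  = 114.84
Adjust for 60% response: 114.84 / 0.60 = 191.40.
Round up → n = 192 per group.

n = 192 per group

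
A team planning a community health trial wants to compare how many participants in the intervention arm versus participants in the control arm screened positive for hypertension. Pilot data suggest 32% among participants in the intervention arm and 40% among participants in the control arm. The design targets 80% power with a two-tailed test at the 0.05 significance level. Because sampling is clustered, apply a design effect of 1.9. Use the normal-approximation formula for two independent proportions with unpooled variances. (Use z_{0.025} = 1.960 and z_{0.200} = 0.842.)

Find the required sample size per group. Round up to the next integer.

n = 1067 per group

n = (z_{α/2} + z_β)² · [p₁(1−p₁) + p₂(1−p₂)] / (p₁ − p₂)²
  = (1.960 + 0.842)² · (0.32·0.68 + 0.40·0.60) / (-0.08)²
  = (2.802)² · (0.2176 + 0.2400) / 0.0064
  = 7.8512 · 0.4576 / 0.0064
  = 561.36
Design effect: 1.9 × 561.36 = 1066.59.
Round up → n = 1067 per group.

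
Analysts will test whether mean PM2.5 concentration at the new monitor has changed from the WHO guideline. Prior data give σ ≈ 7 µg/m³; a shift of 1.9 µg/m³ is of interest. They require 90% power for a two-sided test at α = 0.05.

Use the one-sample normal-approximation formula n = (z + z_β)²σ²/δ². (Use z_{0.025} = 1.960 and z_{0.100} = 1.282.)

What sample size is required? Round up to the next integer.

n = (z_{α/2} + z_β)² · σ² / δ²
  = (1.960 + 1.282)² · 7² / 1.9²
  = 10.5106 · 49 / 3.61
  = 142.66
Round up → n = 143.

n = 143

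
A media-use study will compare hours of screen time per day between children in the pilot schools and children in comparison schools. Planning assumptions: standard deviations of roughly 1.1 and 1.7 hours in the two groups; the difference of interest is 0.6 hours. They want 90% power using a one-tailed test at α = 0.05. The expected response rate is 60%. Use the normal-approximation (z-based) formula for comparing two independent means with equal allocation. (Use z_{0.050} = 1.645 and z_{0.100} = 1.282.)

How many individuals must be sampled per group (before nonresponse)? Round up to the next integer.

n = (z_α + z_β)² · (σ₁² + σ₂²) / δ²
  = (1.645 + 1.282)² · (1.1² + 1.7² = 4.1) / 0.6²
  = 8.5673 · 4.1 / 0.36
  = 97.57
Adjust for 60% response: 97.57 / 0.60 = 162.62.
Round up → n = 163 per group.

n = 163 per group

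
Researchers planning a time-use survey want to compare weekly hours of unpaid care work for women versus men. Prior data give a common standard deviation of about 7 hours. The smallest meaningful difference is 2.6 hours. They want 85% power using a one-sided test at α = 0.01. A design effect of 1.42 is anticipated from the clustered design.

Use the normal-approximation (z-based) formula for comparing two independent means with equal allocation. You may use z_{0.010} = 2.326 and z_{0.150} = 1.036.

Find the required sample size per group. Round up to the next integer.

n = 233 per group

n = (z_α + z_β)² · (σ₁² + σ₂²) / δ²
  = (2.326 + 1.036)² · (2·7² = 98) / 2.6²
  = 11.3030 · 98 / 6.76
  = 163.86
Design effect: 1.42 × 163.86 = 232.68.
Round up → n = 233 per group.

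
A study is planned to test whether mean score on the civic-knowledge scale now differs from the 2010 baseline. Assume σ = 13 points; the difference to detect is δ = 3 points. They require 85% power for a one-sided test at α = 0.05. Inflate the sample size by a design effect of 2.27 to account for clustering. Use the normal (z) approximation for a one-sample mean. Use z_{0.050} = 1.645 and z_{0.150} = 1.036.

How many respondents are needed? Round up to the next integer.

n = (z_α + z_β)² · σ² / δ²
  = (1.645 + 1.036)² · 13² / 3²
  = 7.1878 · 169 / 9
  = 134.97
Design effect: 2.27 × 134.97 = 306.38.
Round up → n = 307.

n = 307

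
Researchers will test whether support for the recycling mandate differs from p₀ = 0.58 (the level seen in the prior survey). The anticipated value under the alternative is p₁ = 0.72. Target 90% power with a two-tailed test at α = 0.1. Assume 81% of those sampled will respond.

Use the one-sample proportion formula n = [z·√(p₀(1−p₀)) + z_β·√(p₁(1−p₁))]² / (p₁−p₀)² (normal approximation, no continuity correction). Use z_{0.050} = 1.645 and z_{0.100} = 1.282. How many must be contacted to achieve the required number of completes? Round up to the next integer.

n = [z_{α/2}·√(p₀q₀) + z_β·√(p₁q₁)]² / (p₁ − p₀)²
  = [1.645·√(0.58·0.42) + 1.282·√(0.72·0.28)]² / (0.14)²
  = [1.645·0.4936 + 1.282·0.4490]² / 0.0196
  = [1.3875]² / 0.0196
  = 98.23
Adjust for 81% response: 98.23 / 0.81 = 121.27.
Round up → n = 122.

n = 122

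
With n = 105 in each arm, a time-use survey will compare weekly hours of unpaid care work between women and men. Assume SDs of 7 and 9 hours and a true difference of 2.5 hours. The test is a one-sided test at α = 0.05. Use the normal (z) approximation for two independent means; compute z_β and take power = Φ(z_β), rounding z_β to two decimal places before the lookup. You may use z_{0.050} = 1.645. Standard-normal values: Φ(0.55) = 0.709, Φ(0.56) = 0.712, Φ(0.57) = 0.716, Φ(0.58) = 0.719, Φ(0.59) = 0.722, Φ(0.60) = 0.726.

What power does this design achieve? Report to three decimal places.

z_β = δ·√(n/(σ₁²+σ₂²)) − z_α
    = 2.5 · √(105/130) − 1.645
    = 2.5 · 0.89872 − 1.645
    = 2.2468 − 1.645 = 0.6018 → 0.60
Power = Φ(0.60) = 0.726.

Power ≈ 0.726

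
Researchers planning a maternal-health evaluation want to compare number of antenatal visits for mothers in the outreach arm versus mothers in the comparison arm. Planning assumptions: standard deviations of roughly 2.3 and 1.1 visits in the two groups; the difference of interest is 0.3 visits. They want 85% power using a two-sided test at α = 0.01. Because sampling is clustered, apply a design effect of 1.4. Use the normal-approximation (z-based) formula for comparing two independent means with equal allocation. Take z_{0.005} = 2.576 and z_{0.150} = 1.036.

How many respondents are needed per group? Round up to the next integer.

n = (z_{α/2} + z_β)² · (σ₁² + σ₂²) / δ²
  = (2.576 + 1.036)² · (2.3² + 1.1² = 6.5) / 0.3²
  = 13.0465 · 6.5 / 0.09
  = 942.25
Design effect: 1.4 × 942.25 = 1319.15.
Round up → n = 1320 per group.

n = 1320 per group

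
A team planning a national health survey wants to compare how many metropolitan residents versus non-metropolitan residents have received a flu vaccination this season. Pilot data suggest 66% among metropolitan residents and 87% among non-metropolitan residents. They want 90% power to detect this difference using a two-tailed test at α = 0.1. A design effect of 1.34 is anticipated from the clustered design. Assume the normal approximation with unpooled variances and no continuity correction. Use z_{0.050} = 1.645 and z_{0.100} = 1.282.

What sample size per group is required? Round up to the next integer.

n = 88 per group

n = (z_{α/2} + z_β)² · [p₁(1−p₁) + p₂(1−p₂)] / (p₁ − p₂)²
  = (1.645 + 1.282)² · (0.66·0.34 + 0.87·0.13) / (-0.21)²
  = (2.927)² · (0.2244 + 0.1131) / 0.0441
  = 8.5673 · 0.3375 / 0.0441
  = 65.57
Design effect: 1.34 × 65.57 = 87.86.
Round up → n = 88 per group.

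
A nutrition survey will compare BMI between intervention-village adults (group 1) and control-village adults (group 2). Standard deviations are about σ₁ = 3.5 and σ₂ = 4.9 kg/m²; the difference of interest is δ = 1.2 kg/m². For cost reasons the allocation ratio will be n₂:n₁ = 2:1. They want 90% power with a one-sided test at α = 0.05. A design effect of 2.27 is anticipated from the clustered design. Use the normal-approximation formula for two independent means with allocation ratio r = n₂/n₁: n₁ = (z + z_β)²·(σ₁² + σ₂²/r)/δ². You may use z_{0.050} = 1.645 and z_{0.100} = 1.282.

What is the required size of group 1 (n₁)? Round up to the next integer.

n₁ = 328

n₁ = (z_α + z_β)² · (σ₁² + σ₂²/r) / δ²
   = (1.645 + 1.282)² · (3.5² + 4.9²/2) / 1.2²
   = 8.5673 · (12.25 + 12.005) / 1.44
   = 8.5673 · 24.255 / 1.44
   = 144.31
Design effect: 2.27 × 144.31 = 327.57.
Round up → n₁ = 328; n₂ = r·n₁ = 2 × 328 = 656.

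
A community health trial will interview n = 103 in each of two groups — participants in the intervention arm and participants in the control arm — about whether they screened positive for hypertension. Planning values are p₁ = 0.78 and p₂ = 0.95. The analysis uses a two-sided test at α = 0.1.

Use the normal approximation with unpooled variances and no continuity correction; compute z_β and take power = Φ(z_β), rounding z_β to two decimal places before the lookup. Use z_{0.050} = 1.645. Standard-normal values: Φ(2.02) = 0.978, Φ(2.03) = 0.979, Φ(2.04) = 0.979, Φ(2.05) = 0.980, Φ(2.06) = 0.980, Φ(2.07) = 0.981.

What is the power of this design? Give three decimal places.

Power ≈ 0.979

z_β = |p₁−p₂|·√(n/[p₁q₁+p₂q₂]) − z_{α/2}
    = 0.17 · √(103/0.2191) − 1.645
    = 0.17 · 21.6819 − 1.645
    = 3.6859 − 1.645 = 2.0409 → 2.04
Power = Φ(2.04) = 0.979.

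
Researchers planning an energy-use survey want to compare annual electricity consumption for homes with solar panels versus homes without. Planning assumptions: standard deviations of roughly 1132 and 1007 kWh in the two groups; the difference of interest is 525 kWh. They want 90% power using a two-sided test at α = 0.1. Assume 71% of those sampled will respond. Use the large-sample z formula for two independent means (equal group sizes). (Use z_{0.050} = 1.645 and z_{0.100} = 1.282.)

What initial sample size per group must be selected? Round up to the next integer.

n = 101 per group

n = (z_{α/2} + z_β)² · (σ₁² + σ₂²) / δ²
  = (1.645 + 1.282)² · (1132² + 1007² = 2295473) / 525²
  = 8.5673 · 2295473 / 275625
  = 71.35
Adjust for 71% response: 71.35 / 0.71 = 100.49.
Round up → n = 101 per group.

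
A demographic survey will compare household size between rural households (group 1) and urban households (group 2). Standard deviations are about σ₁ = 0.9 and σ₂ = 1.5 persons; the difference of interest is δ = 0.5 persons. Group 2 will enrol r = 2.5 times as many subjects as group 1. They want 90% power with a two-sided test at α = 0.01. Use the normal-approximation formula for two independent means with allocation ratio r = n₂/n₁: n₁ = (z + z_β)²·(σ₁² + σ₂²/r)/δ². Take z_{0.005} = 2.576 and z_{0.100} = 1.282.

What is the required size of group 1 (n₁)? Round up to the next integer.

n₁ = 102

n₁ = (z_{α/2} + z_β)² · (σ₁² + σ₂²/r) / δ²
   = (2.576 + 1.282)² · (0.9² + 1.5²/2.5) / 0.5²
   = 14.8842 · (0.81 + 0.9) / 0.25
   = 14.8842 · 1.71 / 0.25
   = 101.81
Round up → n₁ = 102; n₂ = r·n₁ = 2.5 × 102 = 255.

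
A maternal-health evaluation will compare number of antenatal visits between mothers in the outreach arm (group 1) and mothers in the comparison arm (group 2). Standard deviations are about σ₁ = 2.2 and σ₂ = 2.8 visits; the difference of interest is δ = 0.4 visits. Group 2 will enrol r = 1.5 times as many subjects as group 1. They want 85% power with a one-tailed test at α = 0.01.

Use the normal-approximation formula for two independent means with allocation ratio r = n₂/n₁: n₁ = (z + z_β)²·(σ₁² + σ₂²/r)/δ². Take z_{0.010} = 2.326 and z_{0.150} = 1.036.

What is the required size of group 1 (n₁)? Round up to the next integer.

n₁ = (z_α + z_β)² · (σ₁² + σ₂²/r) / δ²
   = (2.326 + 1.036)² · (2.2² + 2.8²/1.5) / 0.4²
   = 11.3030 · (4.84 + 5.2267) / 0.16
   = 11.3030 · 10.0667 / 0.16
   = 711.15
Round up → n₁ = 712; n₂ = r·n₁ = 1.5 × 712 = 1068.

n₁ = 712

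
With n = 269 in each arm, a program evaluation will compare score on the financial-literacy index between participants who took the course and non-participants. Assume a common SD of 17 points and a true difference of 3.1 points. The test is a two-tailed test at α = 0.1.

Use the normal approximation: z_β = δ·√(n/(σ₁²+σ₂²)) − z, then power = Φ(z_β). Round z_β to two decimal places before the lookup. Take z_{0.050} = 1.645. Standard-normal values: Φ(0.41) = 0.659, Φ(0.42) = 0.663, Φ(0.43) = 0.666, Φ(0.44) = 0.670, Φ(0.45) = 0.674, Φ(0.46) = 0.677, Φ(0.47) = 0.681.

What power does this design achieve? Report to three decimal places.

Power ≈ 0.681

z_β = δ·√(n/(σ₁²+σ₂²)) − z_{α/2}
    = 3.1 · √(269/578) − 1.645
    = 3.1 · 0.68220 − 1.645
    = 2.1148 − 1.645 = 0.4698 → 0.47
Power = Φ(0.47) = 0.681.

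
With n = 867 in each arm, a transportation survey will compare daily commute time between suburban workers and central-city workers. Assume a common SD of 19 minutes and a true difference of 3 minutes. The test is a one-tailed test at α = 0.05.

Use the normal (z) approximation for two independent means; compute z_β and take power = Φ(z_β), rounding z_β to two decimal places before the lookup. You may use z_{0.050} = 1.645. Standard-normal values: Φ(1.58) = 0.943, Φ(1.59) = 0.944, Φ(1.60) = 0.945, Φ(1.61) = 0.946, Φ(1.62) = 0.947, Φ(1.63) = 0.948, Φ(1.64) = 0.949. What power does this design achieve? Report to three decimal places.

z_β = δ·√(n/(σ₁²+σ₂²)) − z_α
    = 3 · √(867/722) − 1.645
    = 3 · 1.09582 − 1.645
    = 3.2875 − 1.645 = 1.6425 → 1.64
Power = Φ(1.64) = 0.949.

Power ≈ 0.949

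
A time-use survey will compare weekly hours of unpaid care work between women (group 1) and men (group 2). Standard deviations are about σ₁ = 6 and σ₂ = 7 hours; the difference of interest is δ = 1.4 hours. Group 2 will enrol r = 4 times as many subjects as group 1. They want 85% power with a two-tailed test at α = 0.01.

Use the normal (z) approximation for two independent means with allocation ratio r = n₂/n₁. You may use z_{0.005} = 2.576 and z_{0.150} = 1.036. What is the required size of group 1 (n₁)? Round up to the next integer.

n₁ = (z_{α/2} + z_β)² · (σ₁² + σ₂²/r) / δ²
   = (2.576 + 1.036)² · (6² + 7²/4) / 1.4²
   = 13.0465 · (36 + 12.25) / 1.96
   = 13.0465 · 48.25 / 1.96
   = 321.17
Round up → n₁ = 322; n₂ = r·n₁ = 4 × 322 = 1288.

n₁ = 322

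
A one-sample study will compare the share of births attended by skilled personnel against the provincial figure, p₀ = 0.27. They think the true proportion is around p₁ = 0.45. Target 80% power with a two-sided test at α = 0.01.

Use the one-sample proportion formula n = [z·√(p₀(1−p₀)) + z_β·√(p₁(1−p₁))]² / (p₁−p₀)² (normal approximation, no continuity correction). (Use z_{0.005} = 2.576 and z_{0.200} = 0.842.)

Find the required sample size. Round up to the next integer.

n = [z_{α/2}·√(p₀q₀) + z_β·√(p₁q₁)]² / (p₁ − p₀)²
  = [2.576·√(0.27·0.73) + 0.842·√(0.45·0.55)]² / (0.18)²
  = [2.576·0.4440 + 0.842·0.4975]² / 0.0324
  = [1.5625]² / 0.0324
  = 75.35
Round up → n = 76.

n = 76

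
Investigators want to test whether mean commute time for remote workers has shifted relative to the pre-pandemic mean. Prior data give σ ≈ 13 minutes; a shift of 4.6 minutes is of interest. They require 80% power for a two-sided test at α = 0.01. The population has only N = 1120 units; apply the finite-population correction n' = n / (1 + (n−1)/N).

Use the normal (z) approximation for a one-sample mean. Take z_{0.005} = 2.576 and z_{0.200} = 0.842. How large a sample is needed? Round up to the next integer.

n = (z_{α/2} + z_β)² · σ² / δ²
  = (2.576 + 0.842)² · 13² / 4.6²
  = 11.6827 · 169 / 21.16
  = 93.31
Finite-population correction (N = 1120): 93.31 / (1 + (93.31 − 1)/1120) = 86.20.
Round up → n = 87.

n = 87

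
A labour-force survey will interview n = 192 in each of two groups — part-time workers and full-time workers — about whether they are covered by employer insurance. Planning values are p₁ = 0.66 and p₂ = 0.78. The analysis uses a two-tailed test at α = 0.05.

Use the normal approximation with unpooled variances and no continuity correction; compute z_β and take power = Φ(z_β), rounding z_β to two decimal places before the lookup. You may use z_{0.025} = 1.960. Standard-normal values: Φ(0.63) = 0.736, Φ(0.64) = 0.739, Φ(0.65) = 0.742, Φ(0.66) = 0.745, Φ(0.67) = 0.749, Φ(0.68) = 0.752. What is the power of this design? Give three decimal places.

Power ≈ 0.752

z_β = |p₁−p₂|·√(n/[p₁q₁+p₂q₂]) − z_{α/2}
    = 0.12 · √(192/0.3960) − 1.960
    = 0.12 · 22.0193 − 1.960
    = 2.6423 − 1.960 = 0.6823 → 0.68
Power = Φ(0.68) = 0.752.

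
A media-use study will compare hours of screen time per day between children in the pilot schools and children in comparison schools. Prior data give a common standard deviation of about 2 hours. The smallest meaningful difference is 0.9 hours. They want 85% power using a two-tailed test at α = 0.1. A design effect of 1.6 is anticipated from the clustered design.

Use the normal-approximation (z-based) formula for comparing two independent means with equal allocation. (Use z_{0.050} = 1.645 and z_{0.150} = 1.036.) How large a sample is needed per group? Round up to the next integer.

n = 114 per group

n = (z_{α/2} + z_β)² · (σ₁² + σ₂²) / δ²
  = (1.645 + 1.036)² · (2·2² = 8) / 0.9²
  = 7.1878 · 8 / 0.81
  = 70.99
Design effect: 1.6 × 70.99 = 113.58.
Round up → n = 114 per group.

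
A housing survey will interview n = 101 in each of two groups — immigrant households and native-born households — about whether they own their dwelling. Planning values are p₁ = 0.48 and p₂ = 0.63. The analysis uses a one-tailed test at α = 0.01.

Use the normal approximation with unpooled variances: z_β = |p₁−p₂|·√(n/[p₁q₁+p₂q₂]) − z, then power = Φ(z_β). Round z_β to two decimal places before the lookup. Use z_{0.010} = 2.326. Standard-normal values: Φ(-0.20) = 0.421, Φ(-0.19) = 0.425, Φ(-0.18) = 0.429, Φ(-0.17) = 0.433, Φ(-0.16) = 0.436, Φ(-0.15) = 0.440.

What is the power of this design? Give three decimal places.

Power ≈ 0.436

z_β = |p₁−p₂|·√(n/[p₁q₁+p₂q₂]) − z_α
    = 0.15 · √(101/0.4827) − 2.326
    = 0.15 · 14.4651 − 2.326
    = 2.1698 − 2.326 = -0.1562 → -0.16
Power = Φ(-0.16) = 0.436.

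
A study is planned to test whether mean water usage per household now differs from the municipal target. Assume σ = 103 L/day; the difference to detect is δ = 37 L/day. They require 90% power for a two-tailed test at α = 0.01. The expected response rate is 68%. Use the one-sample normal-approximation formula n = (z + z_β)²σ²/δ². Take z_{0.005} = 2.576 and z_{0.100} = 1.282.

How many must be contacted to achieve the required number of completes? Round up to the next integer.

n = 170

n = (z_{α/2} + z_β)² · σ² / δ²
  = (2.576 + 1.282)² · 103² / 37²
  = 14.8842 · 10609 / 1369
  = 115.34
Adjust for 68% response: 115.34 / 0.68 = 169.62.
Round up → n = 170.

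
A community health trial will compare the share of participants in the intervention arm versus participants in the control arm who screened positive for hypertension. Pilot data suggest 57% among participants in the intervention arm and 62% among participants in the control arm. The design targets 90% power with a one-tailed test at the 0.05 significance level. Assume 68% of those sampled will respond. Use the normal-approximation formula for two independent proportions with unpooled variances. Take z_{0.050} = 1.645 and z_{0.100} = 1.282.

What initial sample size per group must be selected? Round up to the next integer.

n = (z_α + z_β)² · [p₁(1−p₁) + p₂(1−p₂)] / (p₁ − p₂)²
  = (1.645 + 1.282)² · (0.57·0.43 + 0.62·0.38) / (-0.05)²
  = (2.927)² · (0.2451 + 0.2356) / 0.0025
  = 8.5673 · 0.4807 / 0.0025
  = 1647.33
Adjust for 68% response: 1647.33 / 0.68 = 2422.54.
Round up → n = 2423 per group.

n = 2423 per group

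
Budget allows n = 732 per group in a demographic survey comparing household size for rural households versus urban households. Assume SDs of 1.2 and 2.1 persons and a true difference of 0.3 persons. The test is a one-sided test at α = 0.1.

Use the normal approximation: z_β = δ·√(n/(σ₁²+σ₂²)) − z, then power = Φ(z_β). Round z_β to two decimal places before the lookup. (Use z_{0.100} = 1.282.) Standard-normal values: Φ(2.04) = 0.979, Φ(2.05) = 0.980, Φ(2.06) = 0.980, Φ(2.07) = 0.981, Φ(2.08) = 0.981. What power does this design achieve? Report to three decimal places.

z_β = δ·√(n/(σ₁²+σ₂²)) − z_α
    = 0.3 · √(732/5.85) − 1.282
    = 0.3 · 11.18607 − 1.282
    = 3.3558 − 1.282 = 2.0738 → 2.07
Power = Φ(2.07) = 0.981.

Power ≈ 0.981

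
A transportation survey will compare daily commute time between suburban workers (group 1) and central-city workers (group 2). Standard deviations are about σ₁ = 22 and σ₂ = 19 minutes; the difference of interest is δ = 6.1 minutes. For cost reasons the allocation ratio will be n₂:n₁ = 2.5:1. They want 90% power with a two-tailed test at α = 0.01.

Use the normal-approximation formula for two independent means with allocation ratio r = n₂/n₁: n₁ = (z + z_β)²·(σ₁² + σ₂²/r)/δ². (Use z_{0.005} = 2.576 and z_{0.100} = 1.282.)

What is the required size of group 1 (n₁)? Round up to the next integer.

n₁ = 252

n₁ = (z_{α/2} + z_β)² · (σ₁² + σ₂²/r) / δ²
   = (2.576 + 1.282)² · (22² + 19²/2.5) / 6.1²
   = 14.8842 · (484 + 144.4) / 37.21
   = 14.8842 · 628.4 / 37.21
   = 251.36
Round up → n₁ = 252; n₂ = r·n₁ = 2.5 × 252 = 630.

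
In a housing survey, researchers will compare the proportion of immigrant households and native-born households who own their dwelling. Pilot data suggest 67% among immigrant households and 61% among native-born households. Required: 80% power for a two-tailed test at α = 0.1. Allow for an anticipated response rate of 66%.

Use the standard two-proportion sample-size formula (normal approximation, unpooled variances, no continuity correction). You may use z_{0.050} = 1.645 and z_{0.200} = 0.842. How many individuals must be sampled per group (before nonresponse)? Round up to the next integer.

n = (z_{α/2} + z_β)² · [p₁(1−p₁) + p₂(1−p₂)] / (p₁ − p₂)²
  = (1.645 + 0.842)² · (0.67·0.33 + 0.61·0.39) / (0.06)²
  = (2.487)² · (0.2211 + 0.2379) / 0.0036
  = 6.1852 · 0.4590 / 0.0036
  = 788.61
Adjust for 66% response: 788.61 / 0.66 = 1194.86.
Round up → n = 1195 per group.

n = 1195 per group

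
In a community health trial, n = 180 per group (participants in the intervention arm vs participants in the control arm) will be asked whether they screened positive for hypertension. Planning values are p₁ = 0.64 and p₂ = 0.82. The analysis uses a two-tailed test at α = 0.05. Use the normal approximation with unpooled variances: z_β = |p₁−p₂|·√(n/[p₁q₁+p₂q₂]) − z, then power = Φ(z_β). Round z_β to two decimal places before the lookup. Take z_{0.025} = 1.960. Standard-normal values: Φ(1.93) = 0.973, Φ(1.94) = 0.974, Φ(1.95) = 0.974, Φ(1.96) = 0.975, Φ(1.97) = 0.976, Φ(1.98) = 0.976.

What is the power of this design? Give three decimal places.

Power ≈ 0.976

z_β = |p₁−p₂|·√(n/[p₁q₁+p₂q₂]) − z_{α/2}
    = 0.18 · √(180/0.3780) − 1.960
    = 0.18 · 21.8218 − 1.960
    = 3.9279 − 1.960 = 1.9679 → 1.97
Power = Φ(1.97) = 0.976.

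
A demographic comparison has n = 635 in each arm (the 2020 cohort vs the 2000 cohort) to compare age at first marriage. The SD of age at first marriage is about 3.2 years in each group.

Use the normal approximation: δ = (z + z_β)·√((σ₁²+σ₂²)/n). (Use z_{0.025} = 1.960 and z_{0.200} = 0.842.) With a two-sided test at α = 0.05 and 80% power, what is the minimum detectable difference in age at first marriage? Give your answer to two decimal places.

Minimum detectable difference ≈ 0.50 years

δ = (z_{α/2} + z_β) · √((σ₁²+σ₂²)/n)
  = (1.960 + 0.842) · √(20.48/635)
  = 2.802 · √0.03225
  = 2.802 · 0.1796
  = 0.5032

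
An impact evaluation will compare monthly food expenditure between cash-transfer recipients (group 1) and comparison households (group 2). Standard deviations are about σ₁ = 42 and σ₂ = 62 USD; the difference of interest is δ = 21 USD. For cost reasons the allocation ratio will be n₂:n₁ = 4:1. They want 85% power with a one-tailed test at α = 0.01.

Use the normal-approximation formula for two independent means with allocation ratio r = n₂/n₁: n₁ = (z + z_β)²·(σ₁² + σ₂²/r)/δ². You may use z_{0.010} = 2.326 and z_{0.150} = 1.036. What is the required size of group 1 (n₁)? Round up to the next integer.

n₁ = (z_α + z_β)² · (σ₁² + σ₂²/r) / δ²
   = (2.326 + 1.036)² · (42² + 62²/4) / 21²
   = 11.3030 · (1764 + 961) / 441
   = 11.3030 · 2725 / 441
   = 69.84
Round up → n₁ = 70; n₂ = r·n₁ = 4 × 70 = 280.

n₁ = 70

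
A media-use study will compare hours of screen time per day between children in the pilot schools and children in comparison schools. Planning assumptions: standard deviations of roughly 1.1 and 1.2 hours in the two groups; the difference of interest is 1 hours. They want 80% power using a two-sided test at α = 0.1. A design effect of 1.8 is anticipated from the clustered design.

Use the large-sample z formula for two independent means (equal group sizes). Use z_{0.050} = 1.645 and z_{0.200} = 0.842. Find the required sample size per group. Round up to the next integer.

n = 30 per group

n = (z_{α/2} + z_β)² · (σ₁² + σ₂²) / δ²
  = (1.645 + 0.842)² · (1.1² + 1.2² = 2.65) / 1²
  = 6.1852 · 2.65 / 1
  = 16.39
Design effect: 1.8 × 16.39 = 29.50.
Round up → n = 30 per group.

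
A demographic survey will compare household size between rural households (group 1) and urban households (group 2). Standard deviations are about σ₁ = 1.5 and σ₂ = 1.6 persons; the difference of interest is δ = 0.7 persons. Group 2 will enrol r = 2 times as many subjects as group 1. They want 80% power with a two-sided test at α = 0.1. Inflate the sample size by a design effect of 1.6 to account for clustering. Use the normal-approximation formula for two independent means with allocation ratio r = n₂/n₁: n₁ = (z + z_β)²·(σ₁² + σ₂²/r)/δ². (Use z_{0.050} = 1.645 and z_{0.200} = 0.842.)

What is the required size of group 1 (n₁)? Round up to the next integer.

n₁ = 72

n₁ = (z_{α/2} + z_β)² · (σ₁² + σ₂²/r) / δ²
   = (1.645 + 0.842)² · (1.5² + 1.6²/2) / 0.7²
   = 6.1852 · (2.25 + 1.28) / 0.49
   = 6.1852 · 3.53 / 0.49
   = 44.56
Design effect: 1.6 × 44.56 = 71.29.
Round up → n₁ = 72; n₂ = r·n₁ = 2 × 72 = 144.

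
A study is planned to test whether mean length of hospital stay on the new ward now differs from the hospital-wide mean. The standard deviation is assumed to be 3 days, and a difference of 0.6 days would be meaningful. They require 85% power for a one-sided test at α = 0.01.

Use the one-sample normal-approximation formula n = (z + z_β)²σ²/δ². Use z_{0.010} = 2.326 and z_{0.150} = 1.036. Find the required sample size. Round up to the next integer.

n = (z_α + z_β)² · σ² / δ²
  = (2.326 + 1.036)² · 3² / 0.6²
  = 11.3030 · 9 / 0.36
  = 282.58
Round up → n = 283.

n = 283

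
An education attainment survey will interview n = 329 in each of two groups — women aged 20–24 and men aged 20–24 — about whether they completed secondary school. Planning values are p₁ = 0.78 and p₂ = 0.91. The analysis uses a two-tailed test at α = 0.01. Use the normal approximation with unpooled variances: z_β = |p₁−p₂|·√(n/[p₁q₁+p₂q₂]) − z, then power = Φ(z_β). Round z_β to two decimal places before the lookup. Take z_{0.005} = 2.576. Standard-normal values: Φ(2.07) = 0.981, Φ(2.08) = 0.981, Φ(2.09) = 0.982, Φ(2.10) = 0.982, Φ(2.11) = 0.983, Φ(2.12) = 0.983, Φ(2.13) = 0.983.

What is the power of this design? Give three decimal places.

z_β = |p₁−p₂|·√(n/[p₁q₁+p₂q₂]) − z_{α/2}
    = 0.13 · √(329/0.2535) − 2.576
    = 0.13 · 36.0254 − 2.576
    = 4.6833 − 2.576 = 2.1073 → 2.11
Power = Φ(2.11) = 0.983.

Power ≈ 0.983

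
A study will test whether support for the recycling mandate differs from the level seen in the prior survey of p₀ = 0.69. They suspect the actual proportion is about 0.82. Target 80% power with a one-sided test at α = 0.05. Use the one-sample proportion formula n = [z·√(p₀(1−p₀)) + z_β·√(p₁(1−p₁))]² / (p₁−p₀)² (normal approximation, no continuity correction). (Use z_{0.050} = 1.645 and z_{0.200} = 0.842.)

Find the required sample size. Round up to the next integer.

n = 70

n = [z_α·√(p₀q₀) + z_β·√(p₁q₁)]² / (p₁ − p₀)²
  = [1.645·√(0.69·0.31) + 0.842·√(0.82·0.18)]² / (0.13)²
  = [1.645·0.4625 + 0.842·0.3842]² / 0.0169
  = [1.0843]² / 0.0169
  = 69.57
Round up → n = 70.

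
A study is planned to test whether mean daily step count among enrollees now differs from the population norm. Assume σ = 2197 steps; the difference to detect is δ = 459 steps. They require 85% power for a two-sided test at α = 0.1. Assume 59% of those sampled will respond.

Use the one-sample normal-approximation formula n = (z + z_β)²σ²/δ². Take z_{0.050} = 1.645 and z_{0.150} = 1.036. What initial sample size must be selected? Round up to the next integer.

n = 280

n = (z_{α/2} + z_β)² · σ² / δ²
  = (1.645 + 1.036)² · 2197² / 459²
  = 7.1878 · 4826809 / 210681
  = 164.68
Adjust for 59% response: 164.68 / 0.59 = 279.11.
Round up → n = 280.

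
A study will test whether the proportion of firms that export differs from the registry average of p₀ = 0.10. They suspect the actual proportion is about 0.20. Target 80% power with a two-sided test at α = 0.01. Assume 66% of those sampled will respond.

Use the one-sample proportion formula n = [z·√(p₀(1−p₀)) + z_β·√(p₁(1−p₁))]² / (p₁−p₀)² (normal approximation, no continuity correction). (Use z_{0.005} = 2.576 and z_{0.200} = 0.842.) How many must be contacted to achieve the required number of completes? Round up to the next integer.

n = [z_{α/2}·√(p₀q₀) + z_β·√(p₁q₁)]² / (p₁ − p₀)²
  = [2.576·√(0.10·0.90) + 0.842·√(0.20·0.80)]² / (0.10)²
  = [2.576·0.3000 + 0.842·0.4000]² / 0.0100
  = [1.1096]² / 0.0100
  = 123.12
Adjust for 66% response: 123.12 / 0.66 = 186.55.
Round up → n = 187.

n = 187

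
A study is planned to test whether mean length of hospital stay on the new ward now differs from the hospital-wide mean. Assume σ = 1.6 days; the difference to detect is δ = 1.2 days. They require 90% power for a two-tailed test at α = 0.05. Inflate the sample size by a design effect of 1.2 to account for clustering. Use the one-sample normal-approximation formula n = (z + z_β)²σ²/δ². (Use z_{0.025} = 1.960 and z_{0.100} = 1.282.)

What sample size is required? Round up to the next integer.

n = (z_{α/2} + z_β)² · σ² / δ²
  = (1.960 + 1.282)² · 1.6² / 1.2²
  = 10.5106 · 2.56 / 1.44
  = 18.69
Design effect: 1.2 × 18.69 = 22.42.
Round up → n = 23.

n = 23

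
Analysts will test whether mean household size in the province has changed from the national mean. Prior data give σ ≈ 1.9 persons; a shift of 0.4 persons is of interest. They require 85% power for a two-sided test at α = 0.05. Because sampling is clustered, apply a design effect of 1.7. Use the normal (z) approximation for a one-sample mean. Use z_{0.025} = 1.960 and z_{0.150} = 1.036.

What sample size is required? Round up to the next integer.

n = 345

n = (z_{α/2} + z_β)² · σ² / δ²
  = (1.960 + 1.036)² · 1.9² / 0.4²
  = 8.9760 · 3.61 / 0.16
  = 202.52
Design effect: 1.7 × 202.52 = 344.29.
Round up → n = 345.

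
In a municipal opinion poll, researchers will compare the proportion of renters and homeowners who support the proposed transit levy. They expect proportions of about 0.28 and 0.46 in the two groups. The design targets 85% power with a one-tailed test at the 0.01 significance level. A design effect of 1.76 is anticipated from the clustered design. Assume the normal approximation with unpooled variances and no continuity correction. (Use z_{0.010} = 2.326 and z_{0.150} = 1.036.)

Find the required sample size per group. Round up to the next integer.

n = (z_α + z_β)² · [p₁(1−p₁) + p₂(1−p₂)] / (p₁ − p₂)²
  = (2.326 + 1.036)² · (0.28·0.72 + 0.46·0.54) / (-0.18)²
  = (3.362)² · (0.2016 + 0.2484) / 0.0324
  = 11.3030 · 0.4500 / 0.0324
  = 156.99
Design effect: 1.76 × 156.99 = 276.30.
Round up → n = 277 per group.

n = 277 per group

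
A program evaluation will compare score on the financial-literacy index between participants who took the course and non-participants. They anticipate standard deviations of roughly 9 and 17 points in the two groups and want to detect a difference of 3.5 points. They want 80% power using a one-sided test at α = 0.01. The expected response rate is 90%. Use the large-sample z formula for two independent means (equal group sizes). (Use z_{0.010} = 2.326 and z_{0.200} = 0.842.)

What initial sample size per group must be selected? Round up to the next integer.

n = (z_α + z_β)² · (σ₁² + σ₂²) / δ²
  = (2.326 + 0.842)² · (9² + 17² = 370) / 3.5²
  = 10.0362 · 370 / 12.25
  = 303.13
Adjust for 90% response: 303.13 / 0.90 = 336.82.
Round up → n = 337 per group.

n = 337 per group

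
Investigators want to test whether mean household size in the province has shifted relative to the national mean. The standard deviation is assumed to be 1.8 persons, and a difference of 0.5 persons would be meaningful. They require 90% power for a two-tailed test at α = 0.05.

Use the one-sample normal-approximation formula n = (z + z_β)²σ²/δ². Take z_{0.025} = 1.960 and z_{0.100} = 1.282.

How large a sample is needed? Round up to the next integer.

n = 137

n = (z_{α/2} + z_β)² · σ² / δ²
  = (1.960 + 1.282)² · 1.8² / 0.5²
  = 10.5106 · 3.24 / 0.25
  = 136.22
Round up → n = 137.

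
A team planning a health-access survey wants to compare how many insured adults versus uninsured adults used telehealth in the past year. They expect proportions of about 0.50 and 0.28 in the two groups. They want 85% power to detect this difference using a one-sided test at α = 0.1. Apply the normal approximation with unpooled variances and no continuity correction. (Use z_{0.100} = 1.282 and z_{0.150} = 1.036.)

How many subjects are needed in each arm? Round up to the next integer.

n = 51 per group

n = (z_α + z_β)² · [p₁(1−p₁) + p₂(1−p₂)] / (p₁ − p₂)²
  = (1.282 + 1.036)² · (0.50·0.50 + 0.28·0.72) / (0.22)²
  = (2.318)² · (0.2500 + 0.2016) / 0.0484
  = 5.3731 · 0.4516 / 0.0484
  = 50.13
Round up → n = 51 per group.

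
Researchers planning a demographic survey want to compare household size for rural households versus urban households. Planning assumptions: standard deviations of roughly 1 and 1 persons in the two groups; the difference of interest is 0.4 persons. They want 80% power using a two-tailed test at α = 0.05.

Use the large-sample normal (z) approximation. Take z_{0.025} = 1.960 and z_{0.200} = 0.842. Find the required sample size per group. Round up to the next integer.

n = 99 per group

n = (z_{α/2} + z_β)² · (σ₁² + σ₂²) / δ²
  = (1.960 + 0.842)² · (1² + 1² = 2) / 0.4²
  = 7.8512 · 2 / 0.16
  = 98.14
Round up → n = 99 per group.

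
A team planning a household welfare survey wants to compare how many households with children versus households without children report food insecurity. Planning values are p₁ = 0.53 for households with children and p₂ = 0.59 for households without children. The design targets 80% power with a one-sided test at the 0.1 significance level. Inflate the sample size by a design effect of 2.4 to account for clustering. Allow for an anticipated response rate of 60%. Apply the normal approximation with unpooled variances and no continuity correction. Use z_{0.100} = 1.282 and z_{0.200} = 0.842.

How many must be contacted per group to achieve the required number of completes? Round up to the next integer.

n = (z_α + z_β)² · [p₁(1−p₁) + p₂(1−p₂)] / (p₁ − p₂)²
  = (1.282 + 0.842)² · (0.53·0.47 + 0.59·0.41) / (-0.06)²
  = (2.124)² · (0.2491 + 0.2419) / 0.0036
  = 4.5114 · 0.4910 / 0.0036
  = 615.30
Design effect: 2.4 × 615.30 = 1476.72.
Adjust for 60% response: 1476.72 / 0.60 = 2461.21.
Round up → n = 2462 per group.

n = 2462 per group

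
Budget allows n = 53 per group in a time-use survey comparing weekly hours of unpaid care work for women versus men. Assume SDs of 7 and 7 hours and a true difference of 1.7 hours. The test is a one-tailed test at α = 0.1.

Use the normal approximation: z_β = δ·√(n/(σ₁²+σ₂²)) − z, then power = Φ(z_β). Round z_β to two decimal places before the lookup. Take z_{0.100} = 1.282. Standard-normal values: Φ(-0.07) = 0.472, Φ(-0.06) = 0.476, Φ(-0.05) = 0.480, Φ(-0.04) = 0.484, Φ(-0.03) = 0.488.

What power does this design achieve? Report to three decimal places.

Power ≈ 0.488

z_β = δ·√(n/(σ₁²+σ₂²)) − z_α
    = 1.7 · √(53/98) − 1.282
    = 1.7 · 0.73540 − 1.282
    = 1.2502 − 1.282 = -0.0318 → -0.03
Power = Φ(-0.03) = 0.488.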